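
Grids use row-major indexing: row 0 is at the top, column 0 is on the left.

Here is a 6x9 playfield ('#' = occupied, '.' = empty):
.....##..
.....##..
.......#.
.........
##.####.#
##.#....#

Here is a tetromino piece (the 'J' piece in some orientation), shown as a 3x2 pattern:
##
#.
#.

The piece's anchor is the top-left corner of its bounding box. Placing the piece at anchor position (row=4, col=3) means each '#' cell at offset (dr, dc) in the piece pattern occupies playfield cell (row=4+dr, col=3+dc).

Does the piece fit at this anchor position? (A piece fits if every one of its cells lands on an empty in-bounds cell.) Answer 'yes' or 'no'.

Check each piece cell at anchor (4, 3):
  offset (0,0) -> (4,3): occupied ('#') -> FAIL
  offset (0,1) -> (4,4): occupied ('#') -> FAIL
  offset (1,0) -> (5,3): occupied ('#') -> FAIL
  offset (2,0) -> (6,3): out of bounds -> FAIL
All cells valid: no

Answer: no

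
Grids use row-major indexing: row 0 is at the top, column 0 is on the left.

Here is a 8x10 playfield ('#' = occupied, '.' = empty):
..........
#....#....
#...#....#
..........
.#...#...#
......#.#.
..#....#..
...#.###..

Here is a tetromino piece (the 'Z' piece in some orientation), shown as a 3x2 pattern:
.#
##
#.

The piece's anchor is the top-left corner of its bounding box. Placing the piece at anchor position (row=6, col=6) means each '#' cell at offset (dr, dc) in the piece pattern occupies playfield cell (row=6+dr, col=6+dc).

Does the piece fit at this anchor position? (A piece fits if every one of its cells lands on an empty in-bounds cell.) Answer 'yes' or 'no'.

Check each piece cell at anchor (6, 6):
  offset (0,1) -> (6,7): occupied ('#') -> FAIL
  offset (1,0) -> (7,6): occupied ('#') -> FAIL
  offset (1,1) -> (7,7): occupied ('#') -> FAIL
  offset (2,0) -> (8,6): out of bounds -> FAIL
All cells valid: no

Answer: no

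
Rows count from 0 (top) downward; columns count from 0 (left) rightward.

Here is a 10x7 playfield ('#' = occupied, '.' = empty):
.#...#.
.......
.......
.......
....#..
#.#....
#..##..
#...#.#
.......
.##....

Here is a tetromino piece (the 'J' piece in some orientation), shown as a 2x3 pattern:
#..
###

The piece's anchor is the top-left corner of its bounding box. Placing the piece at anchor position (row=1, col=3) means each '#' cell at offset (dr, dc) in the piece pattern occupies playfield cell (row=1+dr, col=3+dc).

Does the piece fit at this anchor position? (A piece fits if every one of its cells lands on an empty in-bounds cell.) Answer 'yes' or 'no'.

Check each piece cell at anchor (1, 3):
  offset (0,0) -> (1,3): empty -> OK
  offset (1,0) -> (2,3): empty -> OK
  offset (1,1) -> (2,4): empty -> OK
  offset (1,2) -> (2,5): empty -> OK
All cells valid: yes

Answer: yes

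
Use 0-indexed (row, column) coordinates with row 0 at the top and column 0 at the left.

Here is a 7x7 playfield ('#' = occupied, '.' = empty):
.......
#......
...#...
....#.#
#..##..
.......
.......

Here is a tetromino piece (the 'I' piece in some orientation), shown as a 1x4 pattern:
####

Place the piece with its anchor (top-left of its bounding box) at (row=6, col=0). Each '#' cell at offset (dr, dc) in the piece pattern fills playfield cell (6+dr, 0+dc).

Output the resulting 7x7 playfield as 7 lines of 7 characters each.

Answer: .......
#......
...#...
....#.#
#..##..
.......
####...

Derivation:
Fill (6+0,0+0) = (6,0)
Fill (6+0,0+1) = (6,1)
Fill (6+0,0+2) = (6,2)
Fill (6+0,0+3) = (6,3)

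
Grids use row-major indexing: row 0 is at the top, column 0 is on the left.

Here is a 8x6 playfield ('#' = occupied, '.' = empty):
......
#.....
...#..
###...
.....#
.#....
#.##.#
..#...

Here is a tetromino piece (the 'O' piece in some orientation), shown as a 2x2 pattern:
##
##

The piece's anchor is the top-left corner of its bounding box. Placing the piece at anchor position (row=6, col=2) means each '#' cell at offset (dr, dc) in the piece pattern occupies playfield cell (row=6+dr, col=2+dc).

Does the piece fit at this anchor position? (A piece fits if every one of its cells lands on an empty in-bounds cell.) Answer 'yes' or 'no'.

Check each piece cell at anchor (6, 2):
  offset (0,0) -> (6,2): occupied ('#') -> FAIL
  offset (0,1) -> (6,3): occupied ('#') -> FAIL
  offset (1,0) -> (7,2): occupied ('#') -> FAIL
  offset (1,1) -> (7,3): empty -> OK
All cells valid: no

Answer: no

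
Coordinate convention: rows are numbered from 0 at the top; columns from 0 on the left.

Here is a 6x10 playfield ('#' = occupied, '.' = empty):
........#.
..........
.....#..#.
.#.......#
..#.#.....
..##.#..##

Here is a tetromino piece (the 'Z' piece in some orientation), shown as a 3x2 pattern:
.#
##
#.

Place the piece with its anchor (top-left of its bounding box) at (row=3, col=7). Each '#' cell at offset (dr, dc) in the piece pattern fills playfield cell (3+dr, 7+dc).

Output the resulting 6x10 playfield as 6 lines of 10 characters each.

Answer: ........#.
..........
.....#..#.
.#......##
..#.#..##.
..##.#.###

Derivation:
Fill (3+0,7+1) = (3,8)
Fill (3+1,7+0) = (4,7)
Fill (3+1,7+1) = (4,8)
Fill (3+2,7+0) = (5,7)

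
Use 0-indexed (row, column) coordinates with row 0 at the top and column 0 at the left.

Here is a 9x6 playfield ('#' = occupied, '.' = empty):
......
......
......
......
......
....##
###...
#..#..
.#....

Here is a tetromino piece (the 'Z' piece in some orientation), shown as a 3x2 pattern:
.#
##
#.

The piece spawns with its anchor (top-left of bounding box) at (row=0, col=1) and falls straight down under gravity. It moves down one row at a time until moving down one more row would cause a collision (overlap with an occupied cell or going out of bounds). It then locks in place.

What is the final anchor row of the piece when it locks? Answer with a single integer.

Spawn at (row=0, col=1). Try each row:
  row 0: fits
  row 1: fits
  row 2: fits
  row 3: fits
  row 4: blocked -> lock at row 3

Answer: 3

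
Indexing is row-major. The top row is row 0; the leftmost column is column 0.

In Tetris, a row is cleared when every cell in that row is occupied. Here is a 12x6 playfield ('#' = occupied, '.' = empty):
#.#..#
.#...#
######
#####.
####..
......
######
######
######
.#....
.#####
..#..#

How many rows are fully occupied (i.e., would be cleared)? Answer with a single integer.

Check each row:
  row 0: 3 empty cells -> not full
  row 1: 4 empty cells -> not full
  row 2: 0 empty cells -> FULL (clear)
  row 3: 1 empty cell -> not full
  row 4: 2 empty cells -> not full
  row 5: 6 empty cells -> not full
  row 6: 0 empty cells -> FULL (clear)
  row 7: 0 empty cells -> FULL (clear)
  row 8: 0 empty cells -> FULL (clear)
  row 9: 5 empty cells -> not full
  row 10: 1 empty cell -> not full
  row 11: 4 empty cells -> not full
Total rows cleared: 4

Answer: 4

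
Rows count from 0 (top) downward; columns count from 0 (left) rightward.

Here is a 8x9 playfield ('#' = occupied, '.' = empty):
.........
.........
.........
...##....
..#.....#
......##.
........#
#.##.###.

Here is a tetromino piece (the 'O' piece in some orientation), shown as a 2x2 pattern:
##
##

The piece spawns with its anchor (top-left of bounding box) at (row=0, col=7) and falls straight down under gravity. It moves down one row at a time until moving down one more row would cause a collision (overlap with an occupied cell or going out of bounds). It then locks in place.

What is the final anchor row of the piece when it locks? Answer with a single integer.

Spawn at (row=0, col=7). Try each row:
  row 0: fits
  row 1: fits
  row 2: fits
  row 3: blocked -> lock at row 2

Answer: 2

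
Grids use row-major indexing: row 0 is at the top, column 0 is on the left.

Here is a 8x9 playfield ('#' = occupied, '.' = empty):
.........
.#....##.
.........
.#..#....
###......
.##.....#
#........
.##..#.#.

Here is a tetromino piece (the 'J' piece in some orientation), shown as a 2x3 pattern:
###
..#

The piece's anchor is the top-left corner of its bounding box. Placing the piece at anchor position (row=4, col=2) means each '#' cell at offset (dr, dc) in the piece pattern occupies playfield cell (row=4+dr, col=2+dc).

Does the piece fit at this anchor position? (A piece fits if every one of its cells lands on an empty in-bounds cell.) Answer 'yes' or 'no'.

Answer: no

Derivation:
Check each piece cell at anchor (4, 2):
  offset (0,0) -> (4,2): occupied ('#') -> FAIL
  offset (0,1) -> (4,3): empty -> OK
  offset (0,2) -> (4,4): empty -> OK
  offset (1,2) -> (5,4): empty -> OK
All cells valid: no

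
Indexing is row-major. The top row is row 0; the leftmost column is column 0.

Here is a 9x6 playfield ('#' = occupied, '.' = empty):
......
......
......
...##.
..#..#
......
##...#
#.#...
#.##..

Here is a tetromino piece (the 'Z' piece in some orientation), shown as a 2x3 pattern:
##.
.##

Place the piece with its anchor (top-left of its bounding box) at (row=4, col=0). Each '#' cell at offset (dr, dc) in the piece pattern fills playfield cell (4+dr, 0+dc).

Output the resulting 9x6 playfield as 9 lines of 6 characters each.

Answer: ......
......
......
...##.
###..#
.##...
##...#
#.#...
#.##..

Derivation:
Fill (4+0,0+0) = (4,0)
Fill (4+0,0+1) = (4,1)
Fill (4+1,0+1) = (5,1)
Fill (4+1,0+2) = (5,2)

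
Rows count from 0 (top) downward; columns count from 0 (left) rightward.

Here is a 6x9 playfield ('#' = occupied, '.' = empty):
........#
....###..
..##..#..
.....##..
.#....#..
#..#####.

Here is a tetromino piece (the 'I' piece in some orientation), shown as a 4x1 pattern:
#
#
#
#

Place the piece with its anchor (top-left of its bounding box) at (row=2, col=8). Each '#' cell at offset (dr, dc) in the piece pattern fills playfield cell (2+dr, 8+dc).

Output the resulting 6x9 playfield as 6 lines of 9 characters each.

Answer: ........#
....###..
..##..#.#
.....##.#
.#....#.#
#..######

Derivation:
Fill (2+0,8+0) = (2,8)
Fill (2+1,8+0) = (3,8)
Fill (2+2,8+0) = (4,8)
Fill (2+3,8+0) = (5,8)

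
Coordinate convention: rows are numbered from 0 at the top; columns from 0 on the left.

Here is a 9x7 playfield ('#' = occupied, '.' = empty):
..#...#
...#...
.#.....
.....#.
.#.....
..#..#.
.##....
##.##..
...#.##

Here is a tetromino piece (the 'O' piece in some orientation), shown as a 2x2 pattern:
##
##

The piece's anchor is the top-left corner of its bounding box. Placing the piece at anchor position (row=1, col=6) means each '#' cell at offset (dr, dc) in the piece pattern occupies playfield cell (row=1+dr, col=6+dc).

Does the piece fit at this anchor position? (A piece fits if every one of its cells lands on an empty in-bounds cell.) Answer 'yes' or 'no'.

Check each piece cell at anchor (1, 6):
  offset (0,0) -> (1,6): empty -> OK
  offset (0,1) -> (1,7): out of bounds -> FAIL
  offset (1,0) -> (2,6): empty -> OK
  offset (1,1) -> (2,7): out of bounds -> FAIL
All cells valid: no

Answer: no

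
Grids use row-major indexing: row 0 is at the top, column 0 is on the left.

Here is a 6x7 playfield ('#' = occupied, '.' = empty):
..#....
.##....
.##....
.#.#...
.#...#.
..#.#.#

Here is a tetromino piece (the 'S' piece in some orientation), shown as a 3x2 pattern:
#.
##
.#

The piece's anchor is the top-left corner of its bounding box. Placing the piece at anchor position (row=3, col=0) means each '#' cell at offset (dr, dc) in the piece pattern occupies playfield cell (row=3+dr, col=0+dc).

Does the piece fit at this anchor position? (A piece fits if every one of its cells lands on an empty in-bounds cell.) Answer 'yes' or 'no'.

Answer: no

Derivation:
Check each piece cell at anchor (3, 0):
  offset (0,0) -> (3,0): empty -> OK
  offset (1,0) -> (4,0): empty -> OK
  offset (1,1) -> (4,1): occupied ('#') -> FAIL
  offset (2,1) -> (5,1): empty -> OK
All cells valid: no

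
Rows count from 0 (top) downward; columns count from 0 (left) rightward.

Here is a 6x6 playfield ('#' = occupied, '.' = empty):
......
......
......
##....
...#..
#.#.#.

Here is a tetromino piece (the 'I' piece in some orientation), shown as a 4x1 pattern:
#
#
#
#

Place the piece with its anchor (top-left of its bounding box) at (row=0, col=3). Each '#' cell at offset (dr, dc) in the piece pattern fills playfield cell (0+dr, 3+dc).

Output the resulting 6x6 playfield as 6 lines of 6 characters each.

Answer: ...#..
...#..
...#..
##.#..
...#..
#.#.#.

Derivation:
Fill (0+0,3+0) = (0,3)
Fill (0+1,3+0) = (1,3)
Fill (0+2,3+0) = (2,3)
Fill (0+3,3+0) = (3,3)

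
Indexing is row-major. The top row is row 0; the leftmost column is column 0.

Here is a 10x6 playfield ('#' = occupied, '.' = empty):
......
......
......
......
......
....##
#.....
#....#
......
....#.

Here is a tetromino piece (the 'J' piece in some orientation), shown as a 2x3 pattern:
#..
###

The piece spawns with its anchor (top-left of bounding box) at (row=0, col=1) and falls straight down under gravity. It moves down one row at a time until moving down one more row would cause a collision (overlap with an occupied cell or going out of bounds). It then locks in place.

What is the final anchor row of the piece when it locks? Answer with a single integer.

Answer: 8

Derivation:
Spawn at (row=0, col=1). Try each row:
  row 0: fits
  row 1: fits
  row 2: fits
  row 3: fits
  row 4: fits
  row 5: fits
  row 6: fits
  row 7: fits
  row 8: fits
  row 9: blocked -> lock at row 8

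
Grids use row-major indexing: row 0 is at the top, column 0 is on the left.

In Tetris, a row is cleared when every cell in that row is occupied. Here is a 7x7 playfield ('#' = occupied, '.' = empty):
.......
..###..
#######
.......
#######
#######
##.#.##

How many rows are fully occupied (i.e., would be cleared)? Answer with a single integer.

Answer: 3

Derivation:
Check each row:
  row 0: 7 empty cells -> not full
  row 1: 4 empty cells -> not full
  row 2: 0 empty cells -> FULL (clear)
  row 3: 7 empty cells -> not full
  row 4: 0 empty cells -> FULL (clear)
  row 5: 0 empty cells -> FULL (clear)
  row 6: 2 empty cells -> not full
Total rows cleared: 3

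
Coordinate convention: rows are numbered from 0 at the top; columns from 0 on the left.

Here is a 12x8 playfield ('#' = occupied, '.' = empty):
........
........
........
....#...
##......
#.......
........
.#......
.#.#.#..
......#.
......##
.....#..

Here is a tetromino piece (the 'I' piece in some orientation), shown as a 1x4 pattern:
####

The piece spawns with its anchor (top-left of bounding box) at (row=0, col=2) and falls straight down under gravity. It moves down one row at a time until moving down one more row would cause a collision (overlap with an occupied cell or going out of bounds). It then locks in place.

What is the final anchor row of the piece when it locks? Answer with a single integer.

Answer: 2

Derivation:
Spawn at (row=0, col=2). Try each row:
  row 0: fits
  row 1: fits
  row 2: fits
  row 3: blocked -> lock at row 2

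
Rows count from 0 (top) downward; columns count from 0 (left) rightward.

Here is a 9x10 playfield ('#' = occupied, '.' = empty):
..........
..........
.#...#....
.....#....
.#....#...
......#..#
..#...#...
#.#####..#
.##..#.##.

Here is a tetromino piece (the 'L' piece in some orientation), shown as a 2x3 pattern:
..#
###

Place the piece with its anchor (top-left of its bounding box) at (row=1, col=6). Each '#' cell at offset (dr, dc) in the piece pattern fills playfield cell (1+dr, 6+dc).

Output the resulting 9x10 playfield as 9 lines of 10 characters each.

Fill (1+0,6+2) = (1,8)
Fill (1+1,6+0) = (2,6)
Fill (1+1,6+1) = (2,7)
Fill (1+1,6+2) = (2,8)

Answer: ..........
........#.
.#...####.
.....#....
.#....#...
......#..#
..#...#...
#.#####..#
.##..#.##.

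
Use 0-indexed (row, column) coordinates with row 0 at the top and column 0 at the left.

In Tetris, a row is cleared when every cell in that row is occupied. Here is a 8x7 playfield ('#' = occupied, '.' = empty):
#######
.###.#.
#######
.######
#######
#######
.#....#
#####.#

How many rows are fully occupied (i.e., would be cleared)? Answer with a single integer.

Check each row:
  row 0: 0 empty cells -> FULL (clear)
  row 1: 3 empty cells -> not full
  row 2: 0 empty cells -> FULL (clear)
  row 3: 1 empty cell -> not full
  row 4: 0 empty cells -> FULL (clear)
  row 5: 0 empty cells -> FULL (clear)
  row 6: 5 empty cells -> not full
  row 7: 1 empty cell -> not full
Total rows cleared: 4

Answer: 4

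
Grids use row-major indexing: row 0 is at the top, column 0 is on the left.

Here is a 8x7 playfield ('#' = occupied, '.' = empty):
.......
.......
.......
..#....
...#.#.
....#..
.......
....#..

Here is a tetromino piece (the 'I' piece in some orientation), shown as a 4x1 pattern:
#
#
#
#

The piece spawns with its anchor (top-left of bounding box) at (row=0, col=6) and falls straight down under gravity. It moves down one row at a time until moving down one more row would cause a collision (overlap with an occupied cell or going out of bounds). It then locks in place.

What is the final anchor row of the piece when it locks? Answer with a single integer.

Spawn at (row=0, col=6). Try each row:
  row 0: fits
  row 1: fits
  row 2: fits
  row 3: fits
  row 4: fits
  row 5: blocked -> lock at row 4

Answer: 4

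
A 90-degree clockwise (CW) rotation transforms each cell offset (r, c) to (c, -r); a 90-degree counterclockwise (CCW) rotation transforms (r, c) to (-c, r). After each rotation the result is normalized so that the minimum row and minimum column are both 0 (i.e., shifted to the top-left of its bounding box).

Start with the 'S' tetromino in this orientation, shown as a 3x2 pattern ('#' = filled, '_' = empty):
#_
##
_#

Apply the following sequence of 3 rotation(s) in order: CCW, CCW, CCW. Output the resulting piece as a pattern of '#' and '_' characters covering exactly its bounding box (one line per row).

Answer: _##
##_

Derivation:
Start:
#_
##
_#
After rotation 1 (CCW):
_##
##_
After rotation 2 (CCW):
#_
##
_#
After rotation 3 (CCW):
_##
##_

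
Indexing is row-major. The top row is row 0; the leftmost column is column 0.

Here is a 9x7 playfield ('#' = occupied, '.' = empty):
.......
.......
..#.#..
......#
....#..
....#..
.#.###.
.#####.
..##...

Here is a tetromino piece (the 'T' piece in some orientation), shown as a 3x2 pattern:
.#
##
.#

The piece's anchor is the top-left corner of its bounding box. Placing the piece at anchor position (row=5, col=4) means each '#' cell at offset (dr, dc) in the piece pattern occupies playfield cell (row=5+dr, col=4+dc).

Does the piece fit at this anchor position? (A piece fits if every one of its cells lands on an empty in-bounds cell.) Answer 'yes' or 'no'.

Answer: no

Derivation:
Check each piece cell at anchor (5, 4):
  offset (0,1) -> (5,5): empty -> OK
  offset (1,0) -> (6,4): occupied ('#') -> FAIL
  offset (1,1) -> (6,5): occupied ('#') -> FAIL
  offset (2,1) -> (7,5): occupied ('#') -> FAIL
All cells valid: no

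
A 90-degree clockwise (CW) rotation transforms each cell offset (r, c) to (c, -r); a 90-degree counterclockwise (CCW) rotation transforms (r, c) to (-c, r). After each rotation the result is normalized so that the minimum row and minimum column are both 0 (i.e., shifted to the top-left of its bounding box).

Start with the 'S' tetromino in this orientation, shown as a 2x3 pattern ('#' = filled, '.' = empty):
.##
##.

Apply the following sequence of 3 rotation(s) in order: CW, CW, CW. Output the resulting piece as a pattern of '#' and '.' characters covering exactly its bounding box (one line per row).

Start:
.##
##.
After rotation 1 (CW):
#.
##
.#
After rotation 2 (CW):
.##
##.
After rotation 3 (CW):
#.
##
.#

Answer: #.
##
.#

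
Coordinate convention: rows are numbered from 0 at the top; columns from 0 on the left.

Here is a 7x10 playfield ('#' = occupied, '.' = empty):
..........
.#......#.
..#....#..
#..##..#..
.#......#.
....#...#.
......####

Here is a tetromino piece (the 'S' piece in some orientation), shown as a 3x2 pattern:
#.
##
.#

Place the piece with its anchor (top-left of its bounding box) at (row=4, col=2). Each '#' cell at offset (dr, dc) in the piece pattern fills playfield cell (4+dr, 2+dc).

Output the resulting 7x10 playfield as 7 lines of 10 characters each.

Answer: ..........
.#......#.
..#....#..
#..##..#..
.##.....#.
..###...#.
...#..####

Derivation:
Fill (4+0,2+0) = (4,2)
Fill (4+1,2+0) = (5,2)
Fill (4+1,2+1) = (5,3)
Fill (4+2,2+1) = (6,3)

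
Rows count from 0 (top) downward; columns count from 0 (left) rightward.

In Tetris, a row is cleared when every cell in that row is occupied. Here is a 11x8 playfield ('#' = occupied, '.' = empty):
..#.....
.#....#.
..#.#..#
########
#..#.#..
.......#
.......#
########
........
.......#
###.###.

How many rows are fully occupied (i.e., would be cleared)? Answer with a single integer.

Check each row:
  row 0: 7 empty cells -> not full
  row 1: 6 empty cells -> not full
  row 2: 5 empty cells -> not full
  row 3: 0 empty cells -> FULL (clear)
  row 4: 5 empty cells -> not full
  row 5: 7 empty cells -> not full
  row 6: 7 empty cells -> not full
  row 7: 0 empty cells -> FULL (clear)
  row 8: 8 empty cells -> not full
  row 9: 7 empty cells -> not full
  row 10: 2 empty cells -> not full
Total rows cleared: 2

Answer: 2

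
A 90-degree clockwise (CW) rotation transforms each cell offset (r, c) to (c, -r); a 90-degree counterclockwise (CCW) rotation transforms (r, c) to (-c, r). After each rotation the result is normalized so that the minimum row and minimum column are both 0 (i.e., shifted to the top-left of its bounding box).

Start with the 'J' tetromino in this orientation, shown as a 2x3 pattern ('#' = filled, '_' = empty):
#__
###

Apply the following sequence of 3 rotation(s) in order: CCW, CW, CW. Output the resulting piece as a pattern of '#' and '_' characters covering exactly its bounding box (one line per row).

Answer: ##
#_
#_

Derivation:
Start:
#__
###
After rotation 1 (CCW):
_#
_#
##
After rotation 2 (CW):
#__
###
After rotation 3 (CW):
##
#_
#_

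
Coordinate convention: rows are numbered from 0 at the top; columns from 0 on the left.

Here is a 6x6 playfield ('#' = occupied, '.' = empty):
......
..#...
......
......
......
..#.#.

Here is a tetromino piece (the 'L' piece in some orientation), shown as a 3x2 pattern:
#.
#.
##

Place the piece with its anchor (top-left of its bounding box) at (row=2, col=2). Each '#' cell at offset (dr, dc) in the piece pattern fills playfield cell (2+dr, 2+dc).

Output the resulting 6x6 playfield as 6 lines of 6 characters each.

Answer: ......
..#...
..#...
..#...
..##..
..#.#.

Derivation:
Fill (2+0,2+0) = (2,2)
Fill (2+1,2+0) = (3,2)
Fill (2+2,2+0) = (4,2)
Fill (2+2,2+1) = (4,3)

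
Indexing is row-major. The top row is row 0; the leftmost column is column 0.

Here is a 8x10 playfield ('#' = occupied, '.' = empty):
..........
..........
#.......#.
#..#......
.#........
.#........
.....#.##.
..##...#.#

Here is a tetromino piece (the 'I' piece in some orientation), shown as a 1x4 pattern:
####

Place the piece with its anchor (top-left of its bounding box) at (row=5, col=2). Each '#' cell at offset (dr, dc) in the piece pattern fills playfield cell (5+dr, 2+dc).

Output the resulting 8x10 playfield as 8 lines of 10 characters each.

Answer: ..........
..........
#.......#.
#..#......
.#........
.#####....
.....#.##.
..##...#.#

Derivation:
Fill (5+0,2+0) = (5,2)
Fill (5+0,2+1) = (5,3)
Fill (5+0,2+2) = (5,4)
Fill (5+0,2+3) = (5,5)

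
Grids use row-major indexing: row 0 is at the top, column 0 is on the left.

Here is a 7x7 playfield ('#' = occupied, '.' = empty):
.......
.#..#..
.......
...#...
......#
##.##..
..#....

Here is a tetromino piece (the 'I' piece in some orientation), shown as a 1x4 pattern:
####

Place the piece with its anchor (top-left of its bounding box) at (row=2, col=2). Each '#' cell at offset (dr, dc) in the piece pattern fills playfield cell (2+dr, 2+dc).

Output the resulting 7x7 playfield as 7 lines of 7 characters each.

Fill (2+0,2+0) = (2,2)
Fill (2+0,2+1) = (2,3)
Fill (2+0,2+2) = (2,4)
Fill (2+0,2+3) = (2,5)

Answer: .......
.#..#..
..####.
...#...
......#
##.##..
..#....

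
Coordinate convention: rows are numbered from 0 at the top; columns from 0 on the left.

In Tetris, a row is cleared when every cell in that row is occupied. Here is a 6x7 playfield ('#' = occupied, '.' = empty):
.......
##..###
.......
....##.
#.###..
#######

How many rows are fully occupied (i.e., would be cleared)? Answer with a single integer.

Check each row:
  row 0: 7 empty cells -> not full
  row 1: 2 empty cells -> not full
  row 2: 7 empty cells -> not full
  row 3: 5 empty cells -> not full
  row 4: 3 empty cells -> not full
  row 5: 0 empty cells -> FULL (clear)
Total rows cleared: 1

Answer: 1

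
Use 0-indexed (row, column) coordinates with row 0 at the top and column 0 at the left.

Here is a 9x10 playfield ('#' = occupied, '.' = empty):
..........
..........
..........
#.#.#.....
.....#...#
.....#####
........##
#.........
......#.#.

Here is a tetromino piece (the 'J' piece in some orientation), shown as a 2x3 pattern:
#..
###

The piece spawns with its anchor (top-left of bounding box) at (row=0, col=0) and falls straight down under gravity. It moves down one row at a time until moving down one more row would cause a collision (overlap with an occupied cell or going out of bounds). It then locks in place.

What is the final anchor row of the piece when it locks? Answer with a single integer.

Spawn at (row=0, col=0). Try each row:
  row 0: fits
  row 1: fits
  row 2: blocked -> lock at row 1

Answer: 1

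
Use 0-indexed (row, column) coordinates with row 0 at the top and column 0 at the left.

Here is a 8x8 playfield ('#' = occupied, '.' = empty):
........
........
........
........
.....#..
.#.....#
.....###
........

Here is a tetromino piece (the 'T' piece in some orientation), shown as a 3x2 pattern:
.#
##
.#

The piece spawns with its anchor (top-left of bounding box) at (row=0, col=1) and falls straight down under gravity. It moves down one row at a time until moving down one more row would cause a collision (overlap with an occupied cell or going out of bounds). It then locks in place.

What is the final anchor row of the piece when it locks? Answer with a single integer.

Spawn at (row=0, col=1). Try each row:
  row 0: fits
  row 1: fits
  row 2: fits
  row 3: fits
  row 4: blocked -> lock at row 3

Answer: 3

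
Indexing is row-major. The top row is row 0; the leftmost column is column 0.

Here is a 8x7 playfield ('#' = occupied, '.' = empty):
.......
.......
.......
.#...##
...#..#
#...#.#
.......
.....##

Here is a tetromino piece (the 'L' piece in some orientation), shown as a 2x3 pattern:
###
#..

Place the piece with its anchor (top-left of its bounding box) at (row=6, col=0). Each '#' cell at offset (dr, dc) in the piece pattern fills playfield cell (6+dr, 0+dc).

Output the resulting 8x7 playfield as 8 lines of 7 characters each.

Fill (6+0,0+0) = (6,0)
Fill (6+0,0+1) = (6,1)
Fill (6+0,0+2) = (6,2)
Fill (6+1,0+0) = (7,0)

Answer: .......
.......
.......
.#...##
...#..#
#...#.#
###....
#....##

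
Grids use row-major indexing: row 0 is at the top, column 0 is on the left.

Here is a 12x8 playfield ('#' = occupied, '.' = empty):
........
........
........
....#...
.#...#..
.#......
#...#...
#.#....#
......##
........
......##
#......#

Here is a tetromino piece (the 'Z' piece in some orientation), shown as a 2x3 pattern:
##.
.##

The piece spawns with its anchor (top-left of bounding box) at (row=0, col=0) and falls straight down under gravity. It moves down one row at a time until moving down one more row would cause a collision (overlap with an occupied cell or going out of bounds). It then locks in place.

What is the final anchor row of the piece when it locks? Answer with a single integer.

Answer: 2

Derivation:
Spawn at (row=0, col=0). Try each row:
  row 0: fits
  row 1: fits
  row 2: fits
  row 3: blocked -> lock at row 2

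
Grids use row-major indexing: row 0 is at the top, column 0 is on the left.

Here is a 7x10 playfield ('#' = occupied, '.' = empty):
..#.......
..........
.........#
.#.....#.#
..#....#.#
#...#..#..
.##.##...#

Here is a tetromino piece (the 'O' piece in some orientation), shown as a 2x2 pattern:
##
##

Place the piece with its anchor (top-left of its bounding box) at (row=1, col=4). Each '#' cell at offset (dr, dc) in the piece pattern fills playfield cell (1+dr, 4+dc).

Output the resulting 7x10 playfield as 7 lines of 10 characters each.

Fill (1+0,4+0) = (1,4)
Fill (1+0,4+1) = (1,5)
Fill (1+1,4+0) = (2,4)
Fill (1+1,4+1) = (2,5)

Answer: ..#.......
....##....
....##...#
.#.....#.#
..#....#.#
#...#..#..
.##.##...#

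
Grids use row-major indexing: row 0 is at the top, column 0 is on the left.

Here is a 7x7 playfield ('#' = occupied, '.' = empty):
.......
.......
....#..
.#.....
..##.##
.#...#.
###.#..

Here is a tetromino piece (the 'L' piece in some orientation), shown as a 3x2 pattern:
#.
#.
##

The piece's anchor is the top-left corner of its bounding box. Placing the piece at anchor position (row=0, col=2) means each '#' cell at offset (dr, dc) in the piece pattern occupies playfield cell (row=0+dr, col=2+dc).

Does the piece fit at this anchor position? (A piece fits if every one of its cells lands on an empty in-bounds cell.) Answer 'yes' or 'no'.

Answer: yes

Derivation:
Check each piece cell at anchor (0, 2):
  offset (0,0) -> (0,2): empty -> OK
  offset (1,0) -> (1,2): empty -> OK
  offset (2,0) -> (2,2): empty -> OK
  offset (2,1) -> (2,3): empty -> OK
All cells valid: yes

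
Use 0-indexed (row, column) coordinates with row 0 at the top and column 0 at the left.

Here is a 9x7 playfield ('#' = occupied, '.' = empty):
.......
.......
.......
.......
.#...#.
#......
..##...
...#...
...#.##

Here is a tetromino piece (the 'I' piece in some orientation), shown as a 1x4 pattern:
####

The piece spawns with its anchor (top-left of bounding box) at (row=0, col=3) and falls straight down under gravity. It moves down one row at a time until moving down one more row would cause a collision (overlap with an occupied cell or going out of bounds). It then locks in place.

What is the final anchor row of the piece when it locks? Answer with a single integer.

Spawn at (row=0, col=3). Try each row:
  row 0: fits
  row 1: fits
  row 2: fits
  row 3: fits
  row 4: blocked -> lock at row 3

Answer: 3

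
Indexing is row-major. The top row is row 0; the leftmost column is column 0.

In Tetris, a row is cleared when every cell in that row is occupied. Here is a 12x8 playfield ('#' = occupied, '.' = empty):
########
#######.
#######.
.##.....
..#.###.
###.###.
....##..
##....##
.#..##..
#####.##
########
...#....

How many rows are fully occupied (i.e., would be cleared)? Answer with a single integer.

Check each row:
  row 0: 0 empty cells -> FULL (clear)
  row 1: 1 empty cell -> not full
  row 2: 1 empty cell -> not full
  row 3: 6 empty cells -> not full
  row 4: 4 empty cells -> not full
  row 5: 2 empty cells -> not full
  row 6: 6 empty cells -> not full
  row 7: 4 empty cells -> not full
  row 8: 5 empty cells -> not full
  row 9: 1 empty cell -> not full
  row 10: 0 empty cells -> FULL (clear)
  row 11: 7 empty cells -> not full
Total rows cleared: 2

Answer: 2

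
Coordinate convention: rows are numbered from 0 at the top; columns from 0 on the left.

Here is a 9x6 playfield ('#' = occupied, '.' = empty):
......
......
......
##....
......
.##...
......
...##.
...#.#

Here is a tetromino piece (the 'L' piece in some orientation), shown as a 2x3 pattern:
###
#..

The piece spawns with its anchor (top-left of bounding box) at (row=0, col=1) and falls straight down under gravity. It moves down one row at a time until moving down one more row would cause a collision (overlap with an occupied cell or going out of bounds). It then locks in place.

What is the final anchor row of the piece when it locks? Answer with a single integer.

Spawn at (row=0, col=1). Try each row:
  row 0: fits
  row 1: fits
  row 2: blocked -> lock at row 1

Answer: 1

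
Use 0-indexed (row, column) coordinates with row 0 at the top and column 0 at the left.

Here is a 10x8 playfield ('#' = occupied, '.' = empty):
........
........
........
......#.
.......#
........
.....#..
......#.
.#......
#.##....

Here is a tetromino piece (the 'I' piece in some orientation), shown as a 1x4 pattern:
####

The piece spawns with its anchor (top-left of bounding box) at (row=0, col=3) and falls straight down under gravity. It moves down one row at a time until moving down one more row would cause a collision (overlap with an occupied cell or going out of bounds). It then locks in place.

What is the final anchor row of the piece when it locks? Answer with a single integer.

Spawn at (row=0, col=3). Try each row:
  row 0: fits
  row 1: fits
  row 2: fits
  row 3: blocked -> lock at row 2

Answer: 2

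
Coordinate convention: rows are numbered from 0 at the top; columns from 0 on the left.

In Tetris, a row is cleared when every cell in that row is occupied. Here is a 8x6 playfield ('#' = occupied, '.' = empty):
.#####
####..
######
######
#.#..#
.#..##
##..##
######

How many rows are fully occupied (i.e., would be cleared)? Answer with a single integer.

Answer: 3

Derivation:
Check each row:
  row 0: 1 empty cell -> not full
  row 1: 2 empty cells -> not full
  row 2: 0 empty cells -> FULL (clear)
  row 3: 0 empty cells -> FULL (clear)
  row 4: 3 empty cells -> not full
  row 5: 3 empty cells -> not full
  row 6: 2 empty cells -> not full
  row 7: 0 empty cells -> FULL (clear)
Total rows cleared: 3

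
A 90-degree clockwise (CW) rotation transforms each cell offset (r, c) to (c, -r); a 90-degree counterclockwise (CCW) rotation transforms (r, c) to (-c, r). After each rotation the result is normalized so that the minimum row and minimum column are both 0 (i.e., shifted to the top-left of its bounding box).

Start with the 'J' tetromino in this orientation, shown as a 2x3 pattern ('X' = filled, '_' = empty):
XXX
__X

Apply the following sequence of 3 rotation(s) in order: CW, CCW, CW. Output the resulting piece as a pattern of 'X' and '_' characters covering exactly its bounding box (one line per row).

Start:
XXX
__X
After rotation 1 (CW):
_X
_X
XX
After rotation 2 (CCW):
XXX
__X
After rotation 3 (CW):
_X
_X
XX

Answer: _X
_X
XX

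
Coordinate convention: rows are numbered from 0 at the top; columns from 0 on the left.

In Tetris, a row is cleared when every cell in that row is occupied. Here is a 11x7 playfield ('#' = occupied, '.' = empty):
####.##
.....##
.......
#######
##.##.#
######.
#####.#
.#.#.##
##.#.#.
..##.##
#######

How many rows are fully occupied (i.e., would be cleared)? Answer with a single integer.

Check each row:
  row 0: 1 empty cell -> not full
  row 1: 5 empty cells -> not full
  row 2: 7 empty cells -> not full
  row 3: 0 empty cells -> FULL (clear)
  row 4: 2 empty cells -> not full
  row 5: 1 empty cell -> not full
  row 6: 1 empty cell -> not full
  row 7: 3 empty cells -> not full
  row 8: 3 empty cells -> not full
  row 9: 3 empty cells -> not full
  row 10: 0 empty cells -> FULL (clear)
Total rows cleared: 2

Answer: 2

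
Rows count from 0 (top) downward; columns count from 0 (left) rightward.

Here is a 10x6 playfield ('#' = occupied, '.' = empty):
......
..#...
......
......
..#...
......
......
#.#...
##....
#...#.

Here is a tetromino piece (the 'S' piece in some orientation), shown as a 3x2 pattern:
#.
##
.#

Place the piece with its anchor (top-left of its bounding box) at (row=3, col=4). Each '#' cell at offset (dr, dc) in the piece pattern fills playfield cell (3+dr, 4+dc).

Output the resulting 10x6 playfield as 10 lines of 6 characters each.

Fill (3+0,4+0) = (3,4)
Fill (3+1,4+0) = (4,4)
Fill (3+1,4+1) = (4,5)
Fill (3+2,4+1) = (5,5)

Answer: ......
..#...
......
....#.
..#.##
.....#
......
#.#...
##....
#...#.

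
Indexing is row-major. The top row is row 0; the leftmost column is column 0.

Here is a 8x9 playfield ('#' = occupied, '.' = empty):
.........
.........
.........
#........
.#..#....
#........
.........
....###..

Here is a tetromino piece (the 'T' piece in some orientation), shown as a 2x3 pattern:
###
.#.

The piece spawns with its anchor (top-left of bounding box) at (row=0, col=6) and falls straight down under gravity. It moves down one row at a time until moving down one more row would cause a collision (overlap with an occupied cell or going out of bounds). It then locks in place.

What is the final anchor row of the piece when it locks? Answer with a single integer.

Spawn at (row=0, col=6). Try each row:
  row 0: fits
  row 1: fits
  row 2: fits
  row 3: fits
  row 4: fits
  row 5: fits
  row 6: fits
  row 7: blocked -> lock at row 6

Answer: 6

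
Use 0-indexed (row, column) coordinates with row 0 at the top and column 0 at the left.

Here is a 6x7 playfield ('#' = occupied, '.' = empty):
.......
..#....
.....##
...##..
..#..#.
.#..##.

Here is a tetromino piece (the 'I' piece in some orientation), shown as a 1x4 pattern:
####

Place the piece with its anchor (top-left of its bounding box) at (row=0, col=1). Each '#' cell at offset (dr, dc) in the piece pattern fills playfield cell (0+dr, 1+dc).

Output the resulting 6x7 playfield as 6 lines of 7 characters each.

Answer: .####..
..#....
.....##
...##..
..#..#.
.#..##.

Derivation:
Fill (0+0,1+0) = (0,1)
Fill (0+0,1+1) = (0,2)
Fill (0+0,1+2) = (0,3)
Fill (0+0,1+3) = (0,4)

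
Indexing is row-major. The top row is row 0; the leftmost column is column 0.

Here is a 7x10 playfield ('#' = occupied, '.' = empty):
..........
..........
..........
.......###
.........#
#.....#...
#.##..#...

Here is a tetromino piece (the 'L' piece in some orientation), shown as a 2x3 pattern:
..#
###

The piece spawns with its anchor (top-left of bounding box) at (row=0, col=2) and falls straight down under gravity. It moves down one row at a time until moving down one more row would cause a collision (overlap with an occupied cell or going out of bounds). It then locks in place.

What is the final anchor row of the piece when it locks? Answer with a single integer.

Answer: 4

Derivation:
Spawn at (row=0, col=2). Try each row:
  row 0: fits
  row 1: fits
  row 2: fits
  row 3: fits
  row 4: fits
  row 5: blocked -> lock at row 4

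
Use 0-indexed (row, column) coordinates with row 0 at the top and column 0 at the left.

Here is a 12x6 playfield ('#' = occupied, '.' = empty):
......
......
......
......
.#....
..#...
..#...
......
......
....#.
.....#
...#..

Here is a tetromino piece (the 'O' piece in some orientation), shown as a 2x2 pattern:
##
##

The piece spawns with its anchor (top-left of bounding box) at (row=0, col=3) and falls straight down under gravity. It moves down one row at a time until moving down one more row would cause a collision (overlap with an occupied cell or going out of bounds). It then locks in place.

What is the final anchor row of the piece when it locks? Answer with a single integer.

Answer: 7

Derivation:
Spawn at (row=0, col=3). Try each row:
  row 0: fits
  row 1: fits
  row 2: fits
  row 3: fits
  row 4: fits
  row 5: fits
  row 6: fits
  row 7: fits
  row 8: blocked -> lock at row 7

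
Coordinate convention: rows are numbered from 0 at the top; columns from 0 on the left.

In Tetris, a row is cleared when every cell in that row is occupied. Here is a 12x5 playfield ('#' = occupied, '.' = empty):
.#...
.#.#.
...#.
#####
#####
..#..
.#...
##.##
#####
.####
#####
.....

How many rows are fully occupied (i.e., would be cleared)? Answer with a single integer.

Check each row:
  row 0: 4 empty cells -> not full
  row 1: 3 empty cells -> not full
  row 2: 4 empty cells -> not full
  row 3: 0 empty cells -> FULL (clear)
  row 4: 0 empty cells -> FULL (clear)
  row 5: 4 empty cells -> not full
  row 6: 4 empty cells -> not full
  row 7: 1 empty cell -> not full
  row 8: 0 empty cells -> FULL (clear)
  row 9: 1 empty cell -> not full
  row 10: 0 empty cells -> FULL (clear)
  row 11: 5 empty cells -> not full
Total rows cleared: 4

Answer: 4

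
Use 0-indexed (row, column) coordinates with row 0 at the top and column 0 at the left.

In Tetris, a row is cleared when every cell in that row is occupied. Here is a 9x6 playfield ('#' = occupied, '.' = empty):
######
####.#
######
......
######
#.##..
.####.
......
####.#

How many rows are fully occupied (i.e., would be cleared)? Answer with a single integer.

Check each row:
  row 0: 0 empty cells -> FULL (clear)
  row 1: 1 empty cell -> not full
  row 2: 0 empty cells -> FULL (clear)
  row 3: 6 empty cells -> not full
  row 4: 0 empty cells -> FULL (clear)
  row 5: 3 empty cells -> not full
  row 6: 2 empty cells -> not full
  row 7: 6 empty cells -> not full
  row 8: 1 empty cell -> not full
Total rows cleared: 3

Answer: 3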